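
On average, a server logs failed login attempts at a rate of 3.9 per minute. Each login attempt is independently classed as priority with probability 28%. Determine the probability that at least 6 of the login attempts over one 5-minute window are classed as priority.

0.4642

Thinning: the login attempts that are classed as priority themselves form a Poisson process with rate 0.28 × 3.9 = 1.092 per minute.
Over the interval, μ = 1.092 × 5 = 5.46 (a 5-minute window = 5 minutes).
P(N ≥ 6) = 1 − P(N ≤ 5) ≈ 0.4642.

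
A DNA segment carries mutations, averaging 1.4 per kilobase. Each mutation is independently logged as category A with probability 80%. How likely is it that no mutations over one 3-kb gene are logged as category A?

0.0347

Thinning: the mutations that are logged as category A themselves form a Poisson process with rate 0.8 × 1.4 = 1.12 per kilobase.
Over the interval, μ = 1.12 × 3 = 3.36 (a 3-kb gene = 3 kilobases).
P(N = 0) = e^(−3.36) · 3.36^0/0! ≈ 0.0347.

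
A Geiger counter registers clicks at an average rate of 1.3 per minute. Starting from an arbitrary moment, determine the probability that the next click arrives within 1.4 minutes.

0.8380

Inter-arrival times are exponential with rate λ = 1.3 per minute.
P(T ≤ 1.4) = 1 − e^(−λt) = 1 − e^(−1.3 × 1.4) = 1 − e^(−1.82) ≈ 0.8380.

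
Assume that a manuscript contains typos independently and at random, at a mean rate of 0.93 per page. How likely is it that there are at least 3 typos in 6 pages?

Over the interval, μ = 0.93 × 6 = 5.58 (6 pages).
P(N ≥ 3) = 1 − P(N ≤ 2) = 1 − Σ_{j=0}^{2} e^(−μ) μ^j/j! ≈ 0.9164.

0.9164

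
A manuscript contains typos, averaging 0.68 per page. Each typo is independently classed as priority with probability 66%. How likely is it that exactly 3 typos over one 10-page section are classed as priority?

Thinning: the typos that are classed as priority themselves form a Poisson process with rate 0.66 × 0.68 = 0.4488 per page.
Over the interval, μ = 0.4488 × 10 = 4.488 (a 10-page section = 10 pages).
P(N = 3) = e^(−4.488) · 4.488^3/3! ≈ 0.1694.

0.1694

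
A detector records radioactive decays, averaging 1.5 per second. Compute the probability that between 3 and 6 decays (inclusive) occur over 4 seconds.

Over the interval, μ = 1.5 × 4 = 6 (4 seconds).
P(3 ≤ N ≤ 6) = Σ_{j=3}^{6} e^(−6) · 6^j/j! ≈ 0.5443.

0.5443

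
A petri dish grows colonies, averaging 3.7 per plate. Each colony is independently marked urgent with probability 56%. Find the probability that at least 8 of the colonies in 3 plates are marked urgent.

0.2863

Thinning: the colonies that are marked urgent themselves form a Poisson process with rate 0.56 × 3.7 = 2.072 per plate.
Over the interval, μ = 2.072 × 3 = 6.216 (3 plates).
P(N ≥ 8) = 1 − P(N ≤ 7) ≈ 0.2863.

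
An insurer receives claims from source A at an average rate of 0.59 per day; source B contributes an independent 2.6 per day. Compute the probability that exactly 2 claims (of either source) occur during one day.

Independent Poisson processes superpose: combined rate λ = 0.59 + 2.6 = 3.19 per day.
So μ = 3.19.
P(N = 2) = e^(−3.19) · 3.19^2/2! ≈ 0.2095.

0.2095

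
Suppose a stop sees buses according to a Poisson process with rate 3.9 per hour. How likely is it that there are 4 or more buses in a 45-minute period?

Over the interval, μ = 3.9 × 0.75 = 2.925 (a 45-minute period = 0.75 hours).
P(N ≥ 4) = 1 − P(N ≤ 3) = 1 − Σ_{j=0}^{3} e^(−μ) μ^j/j! ≈ 0.3360.

0.3360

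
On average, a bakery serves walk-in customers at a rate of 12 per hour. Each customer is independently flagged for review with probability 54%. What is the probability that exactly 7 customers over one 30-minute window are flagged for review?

Thinning: the customers that are flagged for review themselves form a Poisson process with rate 0.54 × 12 = 6.48 per hour.
Over the interval, μ = 6.48 × 0.5 = 3.24 (a 30-minute window = 0.5 hours).
P(N = 7) = e^(−3.24) · 3.24^7/7! ≈ 0.0291.

0.0291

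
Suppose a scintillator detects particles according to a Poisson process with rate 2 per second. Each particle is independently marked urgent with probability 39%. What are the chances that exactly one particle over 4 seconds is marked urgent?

0.1378

Thinning: the particles that are marked urgent themselves form a Poisson process with rate 0.39 × 2 = 0.78 per second.
Over the interval, μ = 0.78 × 4 = 3.12 (4 seconds).
P(N = 1) = e^(−3.12) · 3.12^1/1! ≈ 0.1378.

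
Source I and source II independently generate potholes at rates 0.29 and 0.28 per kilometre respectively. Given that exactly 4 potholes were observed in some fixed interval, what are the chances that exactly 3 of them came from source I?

Given the total, each event is independently from source I with probability p = λ_I/(λ_I+λ_II) = 0.29/0.57 ≈ 0.5088.
So K ~ Binomial(4, 0.29/0.57): P(K = 3) = C(4,3) · (0.29/0.57)^3 · (0.28/0.57)^1 ≈ 0.2588.

0.2588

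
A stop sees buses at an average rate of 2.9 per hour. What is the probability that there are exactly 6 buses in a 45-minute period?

Over the interval, μ = 2.9 × 0.75 = 2.175 (a 45-minute period = 0.75 hours).
P(N = 6) = e^(−μ) μ^6/6! = e^(−2.175) · 2.175^6/720 ≈ 0.0167.

0.0167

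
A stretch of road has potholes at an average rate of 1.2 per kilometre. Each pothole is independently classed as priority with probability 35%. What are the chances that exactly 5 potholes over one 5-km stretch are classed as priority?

0.0417

Thinning: the potholes that are classed as priority themselves form a Poisson process with rate 0.35 × 1.2 = 0.42 per kilometre.
Over the interval, μ = 0.42 × 5 = 2.1 (a 5-km stretch = 5 kilometres).
P(N = 5) = e^(−2.1) · 2.1^5/5! ≈ 0.0417.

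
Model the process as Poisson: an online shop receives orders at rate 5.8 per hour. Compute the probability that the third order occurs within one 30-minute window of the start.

Over the interval, μ = 5.8 × 0.5 = 2.9 (a 30-minute window = 0.5 hours).
The third arrival falls in the interval iff at least 3 events occur there: P(S_3 ≤ t) = P(N ≥ 3) = 1 − P(N ≤ 2) ≈ 0.5540.

0.5540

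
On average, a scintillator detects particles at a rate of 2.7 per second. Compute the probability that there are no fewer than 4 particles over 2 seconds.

Over the interval, μ = 2.7 × 2 = 5.4 (2 seconds).
P(N ≥ 4) = 1 − P(N ≤ 3) = 1 − Σ_{j=0}^{3} e^(−μ) μ^j/j! ≈ 0.7867.

0.7867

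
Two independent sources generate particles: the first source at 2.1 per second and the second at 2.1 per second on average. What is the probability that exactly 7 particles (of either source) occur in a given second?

0.0686

Independent Poisson processes superpose: combined rate λ = 2.1 + 2.1 = 4.2 per second.
So μ = 4.2.
P(N = 7) = e^(−4.2) · 4.2^7/7! ≈ 0.0686.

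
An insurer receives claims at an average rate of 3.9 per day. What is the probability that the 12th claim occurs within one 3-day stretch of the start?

0.5037

Over the interval, μ = 3.9 × 3 = 11.7 (a 3-day stretch = 3 days).
The 12th arrival falls in the interval iff at least 12 events occur there: P(S_12 ≤ t) = P(N ≥ 12) = 1 − P(N ≤ 11) ≈ 0.5037.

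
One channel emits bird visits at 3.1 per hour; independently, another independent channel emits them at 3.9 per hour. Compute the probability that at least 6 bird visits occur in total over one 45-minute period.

0.4278

Independent Poisson processes superpose: combined rate λ = 3.1 + 3.9 = 7 per hour.
Over the interval, μ = 7 × 0.75 = 5.25 (a 45-minute period = 0.75 hours).
P(N ≥ 6) = 1 − P(N ≤ 5) ≈ 0.4278.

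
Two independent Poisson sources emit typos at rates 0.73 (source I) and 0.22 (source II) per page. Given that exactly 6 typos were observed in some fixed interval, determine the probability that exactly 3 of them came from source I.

0.1127

Given the total, each event is independently from source I with probability p = λ_I/(λ_I+λ_II) = 0.73/0.95 ≈ 0.7684.
So K ~ Binomial(6, 0.73/0.95): P(K = 3) = C(6,3) · (0.73/0.95)^3 · (0.22/0.95)^3 ≈ 0.1127.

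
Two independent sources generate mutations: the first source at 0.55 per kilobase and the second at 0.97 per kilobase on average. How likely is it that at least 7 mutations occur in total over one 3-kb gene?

Independent Poisson processes superpose: combined rate λ = 0.55 + 0.97 = 1.52 per kilobase.
Over the interval, μ = 1.52 × 3 = 4.56 (a 3-kb gene = 3 kilobases).
P(N ≥ 7) = 1 − P(N ≤ 6) ≈ 0.1767.

0.1767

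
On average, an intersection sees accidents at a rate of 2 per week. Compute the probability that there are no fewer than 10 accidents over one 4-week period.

Over the interval, μ = 2 × 4 = 8 (a 4-week period = 4 weeks).
P(N ≥ 10) = 1 − P(N ≤ 9) = 1 − Σ_{j=0}^{9} e^(−μ) μ^j/j! ≈ 0.2834.

0.2834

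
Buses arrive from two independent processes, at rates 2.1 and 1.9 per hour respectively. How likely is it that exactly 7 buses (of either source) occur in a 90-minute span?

0.1377

Independent Poisson processes superpose: combined rate λ = 2.1 + 1.9 = 4 per hour.
Over the interval, μ = 4 × 1.5 = 6 (a 90-minute span = 1.5 hours).
P(N = 7) = e^(−6) · 6^7/7! ≈ 0.1377.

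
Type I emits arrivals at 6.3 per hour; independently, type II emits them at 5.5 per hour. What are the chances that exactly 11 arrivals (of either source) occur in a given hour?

0.1161

Independent Poisson processes superpose: combined rate λ = 6.3 + 5.5 = 11.8 per hour.
So μ = 11.8.
P(N = 11) = e^(−11.8) · 11.8^11/11! ≈ 0.1161.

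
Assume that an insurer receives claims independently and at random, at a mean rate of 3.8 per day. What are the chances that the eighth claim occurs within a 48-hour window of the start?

0.4900

Over the interval, μ = 3.8 × 2 = 7.6 (a 48-hour window = 2 days).
The eighth arrival falls in the interval iff at least 8 events occur there: P(S_8 ≤ t) = P(N ≥ 8) = 1 − P(N ≤ 7) ≈ 0.4900.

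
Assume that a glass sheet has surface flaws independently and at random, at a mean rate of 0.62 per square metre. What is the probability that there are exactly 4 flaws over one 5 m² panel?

0.1733

Over the interval, μ = 0.62 × 5 = 3.1 (a 5 m² panel = 5 square metres).
P(N = 4) = e^(−μ) μ^4/4! = e^(−3.1) · 3.1^4/24 ≈ 0.1733.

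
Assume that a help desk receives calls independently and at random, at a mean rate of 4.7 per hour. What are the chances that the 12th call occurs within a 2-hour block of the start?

Over the interval, μ = 4.7 × 2 = 9.4 (a 2-hour block = 2 hours).
The 12th arrival falls in the interval iff at least 12 events occur there: P(S_12 ≤ t) = P(N ≥ 12) = 1 − P(N ≤ 11) ≈ 0.2374.

0.2374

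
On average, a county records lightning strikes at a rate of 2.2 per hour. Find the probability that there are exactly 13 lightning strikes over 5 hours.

Over the interval, μ = 2.2 × 5 = 11 (5 hours).
P(N = 13) = e^(−μ) μ^13/13! = e^(−11) · 11^13/6227020800 ≈ 0.0926.

0.0926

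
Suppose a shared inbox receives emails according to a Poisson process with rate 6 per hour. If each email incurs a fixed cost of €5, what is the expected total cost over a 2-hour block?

€60

E[N] = 6 × 2 = 12 (a 2-hour block = 2 hours); E[cost] = 12 × €5 = €60.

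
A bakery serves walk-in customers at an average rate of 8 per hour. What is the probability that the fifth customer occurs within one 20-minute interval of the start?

0.1322

Over the interval, μ = 8 × 1/3 ≈ 2.66667 (a 20-minute interval = 1/3 hours).
The fifth arrival falls in the interval iff at least 5 events occur there: P(S_5 ≤ t) = P(N ≥ 5) = 1 − P(N ≤ 4) ≈ 0.1322.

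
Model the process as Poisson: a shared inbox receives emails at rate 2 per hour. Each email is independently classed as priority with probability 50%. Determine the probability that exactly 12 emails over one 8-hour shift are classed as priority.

Thinning: the emails that are classed as priority themselves form a Poisson process with rate 0.5 × 2 = 1 per hour.
Over the interval, μ = 1 × 8 = 8 (an 8-hour shift = 8 hours).
P(N = 12) = e^(−8) · 8^12/12! ≈ 0.0481.

0.0481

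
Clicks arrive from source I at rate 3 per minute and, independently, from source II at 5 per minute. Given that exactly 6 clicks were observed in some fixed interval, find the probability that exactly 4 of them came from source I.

0.1159

Given the total, each event is independently from source I with probability p = λ_I/(λ_I+λ_II) = 3/8 = 0.3750.
So K ~ Binomial(6, 3/8): P(K = 4) = C(6,4) · (3/8)^4 · (5/8)^2 ≈ 0.1159.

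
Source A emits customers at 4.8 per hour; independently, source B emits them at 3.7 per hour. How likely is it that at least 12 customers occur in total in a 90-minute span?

Independent Poisson processes superpose: combined rate λ = 4.8 + 3.7 = 8.5 per hour.
Over the interval, μ = 8.5 × 1.5 = 12.75 (a 90-minute span = 1.5 hours).
P(N ≥ 12) = 1 − P(N ≤ 11) ≈ 0.6210.

0.6210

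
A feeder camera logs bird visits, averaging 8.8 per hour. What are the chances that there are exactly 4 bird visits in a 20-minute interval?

0.1642

Over the interval, μ = 8.8 × 1/3 ≈ 2.93333 (a 20-minute interval = 1/3 hours).
P(N = 4) = e^(−μ) μ^4/4! = e^(−2.93333) · 2.93333^4/24 ≈ 0.1642.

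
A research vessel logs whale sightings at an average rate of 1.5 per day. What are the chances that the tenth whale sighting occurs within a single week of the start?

Over the interval, μ = 1.5 × 7 = 10.5 (a week = 7 days).
The tenth arrival falls in the interval iff at least 10 events occur there: P(S_10 ≤ t) = P(N ≥ 10) = 1 − P(N ≤ 9) ≈ 0.6029.

0.6029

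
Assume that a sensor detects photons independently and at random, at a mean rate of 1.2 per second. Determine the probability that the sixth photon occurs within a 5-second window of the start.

0.5543

Over the interval, μ = 1.2 × 5 = 6 (a 5-second window = 5 seconds).
The sixth arrival falls in the interval iff at least 6 events occur there: P(S_6 ≤ t) = P(N ≥ 6) = 1 − P(N ≤ 5) ≈ 0.5543.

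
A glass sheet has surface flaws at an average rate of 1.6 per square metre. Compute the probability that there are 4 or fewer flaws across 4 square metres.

0.2351

Over the interval, μ = 1.6 × 4 = 6.4 (4 square metres).
P(N ≤ 4) = Σ_{j=0}^{4} e^(−μ) μ^j/j! ≈ 0.2351.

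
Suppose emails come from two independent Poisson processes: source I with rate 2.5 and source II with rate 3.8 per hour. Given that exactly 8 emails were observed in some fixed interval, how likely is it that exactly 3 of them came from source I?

Given the total, each event is independently from source I with probability p = λ_I/(λ_I+λ_II) = 2.5/6.3 ≈ 0.3968.
So K ~ Binomial(8, 2.5/6.3): P(K = 3) = C(8,3) · (2.5/6.3)^3 · (3.8/6.3)^5 ≈ 0.2794.

0.2794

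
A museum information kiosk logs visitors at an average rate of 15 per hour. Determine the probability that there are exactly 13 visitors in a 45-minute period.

Over the interval, μ = 15 × 0.75 = 11.25 (a 45-minute period = 0.75 hours).
P(N = 13) = e^(−μ) μ^13/13! = e^(−11.25) · 11.25^13/6227020800 ≈ 0.0966.

0.0966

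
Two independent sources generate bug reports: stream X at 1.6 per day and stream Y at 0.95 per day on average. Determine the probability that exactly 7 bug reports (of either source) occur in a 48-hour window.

0.1086

Independent Poisson processes superpose: combined rate λ = 1.6 + 0.95 = 2.55 per day.
Over the interval, μ = 2.55 × 2 = 5.1 (a 48-hour window = 2 days).
P(N = 7) = e^(−5.1) · 5.1^7/7! ≈ 0.1086.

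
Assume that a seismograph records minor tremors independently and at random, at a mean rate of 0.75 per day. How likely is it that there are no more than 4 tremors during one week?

0.3978

Over the interval, μ = 0.75 × 7 = 5.25 (a week = 7 days).
P(N ≤ 4) = Σ_{j=0}^{4} e^(−μ) μ^j/j! ≈ 0.3978.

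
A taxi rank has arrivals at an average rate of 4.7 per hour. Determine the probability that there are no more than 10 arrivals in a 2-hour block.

0.6576

Over the interval, μ = 4.7 × 2 = 9.4 (a 2-hour block = 2 hours).
P(N ≤ 10) = Σ_{j=0}^{10} e^(−μ) μ^j/j! ≈ 0.6576.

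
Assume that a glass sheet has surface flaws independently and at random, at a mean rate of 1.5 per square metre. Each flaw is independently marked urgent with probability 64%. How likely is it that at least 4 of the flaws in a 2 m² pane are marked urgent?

0.1287

Thinning: the flaws that are marked urgent themselves form a Poisson process with rate 0.64 × 1.5 = 0.96 per square metre.
Over the interval, μ = 0.96 × 2 = 1.92 (a 2 m² pane = 2 square metres).
P(N ≥ 4) = 1 − P(N ≤ 3) ≈ 0.1287.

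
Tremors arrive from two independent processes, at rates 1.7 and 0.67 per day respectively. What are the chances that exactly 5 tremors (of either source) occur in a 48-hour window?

Independent Poisson processes superpose: combined rate λ = 1.7 + 0.67 = 2.37 per day.
Over the interval, μ = 2.37 × 2 = 4.74 (a 48-hour window = 2 days).
P(N = 5) = e^(−4.74) · 4.74^5/5! ≈ 0.1742.

0.1742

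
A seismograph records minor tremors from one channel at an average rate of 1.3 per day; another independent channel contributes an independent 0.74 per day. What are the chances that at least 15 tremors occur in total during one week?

Independent Poisson processes superpose: combined rate λ = 1.3 + 0.74 = 2.04 per day.
Over the interval, μ = 2.04 × 7 = 14.28 (a week = 7 days).
P(N ≥ 15) = 1 − P(N ≤ 14) ≈ 0.4592.

0.4592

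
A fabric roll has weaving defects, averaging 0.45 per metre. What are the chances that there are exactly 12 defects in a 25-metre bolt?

0.1116

Over the interval, μ = 0.45 × 25 = 11.25 (a 25-metre bolt = 25 metres).
P(N = 12) = e^(−μ) μ^12/12! = e^(−11.25) · 11.25^12/479001600 ≈ 0.1116.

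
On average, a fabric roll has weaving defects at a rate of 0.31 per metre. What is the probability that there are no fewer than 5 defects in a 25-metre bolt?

Over the interval, μ = 0.31 × 25 = 7.75 (a 25-metre bolt = 25 metres).
P(N ≥ 5) = 1 − P(N ≤ 4) = 1 − Σ_{j=0}^{4} e^(−μ) μ^j/j! ≈ 0.8851.

0.8851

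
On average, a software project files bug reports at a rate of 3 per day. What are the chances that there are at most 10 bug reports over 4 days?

Over the interval, μ = 3 × 4 = 12 (4 days).
P(N ≤ 10) = Σ_{j=0}^{10} e^(−μ) μ^j/j! ≈ 0.3472.

0.3472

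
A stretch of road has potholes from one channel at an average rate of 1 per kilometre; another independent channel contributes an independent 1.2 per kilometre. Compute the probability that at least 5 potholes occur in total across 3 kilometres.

Independent Poisson processes superpose: combined rate λ = 1 + 1.2 = 2.2 per kilometre.
Over the interval, μ = 2.2 × 3 = 6.6 (3 kilometres).
P(N ≥ 5) = 1 − P(N ≤ 4) ≈ 0.7873.

0.7873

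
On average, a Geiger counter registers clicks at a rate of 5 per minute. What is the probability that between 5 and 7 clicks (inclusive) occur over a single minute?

0.4261

With mean μ = 5 per minute,
P(5 ≤ N ≤ 7) = Σ_{j=5}^{7} e^(−5) · 5^j/j! ≈ 0.4261.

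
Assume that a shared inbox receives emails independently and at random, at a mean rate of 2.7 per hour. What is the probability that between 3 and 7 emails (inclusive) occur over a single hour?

0.4998

With mean μ = 2.7 per hour,
P(3 ≤ N ≤ 7) = Σ_{j=3}^{7} e^(−2.7) · 2.7^j/j! ≈ 0.4998.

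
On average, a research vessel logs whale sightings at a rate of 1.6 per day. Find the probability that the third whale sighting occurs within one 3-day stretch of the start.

Over the interval, μ = 1.6 × 3 = 4.8 (a 3-day stretch = 3 days).
The third arrival falls in the interval iff at least 3 events occur there: P(S_3 ≤ t) = P(N ≥ 3) = 1 − P(N ≤ 2) ≈ 0.8575.

0.8575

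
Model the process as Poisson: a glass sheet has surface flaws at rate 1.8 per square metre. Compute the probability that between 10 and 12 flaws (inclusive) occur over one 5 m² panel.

Over the interval, μ = 1.8 × 5 = 9 (a 5 m² panel = 5 square metres).
P(10 ≤ N ≤ 12) = Σ_{j=10}^{12} e^(−9) · 9^j/j! ≈ 0.2884.

0.2884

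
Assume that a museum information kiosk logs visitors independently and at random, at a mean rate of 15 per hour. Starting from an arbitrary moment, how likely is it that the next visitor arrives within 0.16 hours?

0.9093

Inter-arrival times are exponential with rate λ = 15 per hour.
P(T ≤ 0.16) = 1 − e^(−λt) = 1 − e^(−15 × 0.16) = 1 − e^(−2.4) ≈ 0.9093.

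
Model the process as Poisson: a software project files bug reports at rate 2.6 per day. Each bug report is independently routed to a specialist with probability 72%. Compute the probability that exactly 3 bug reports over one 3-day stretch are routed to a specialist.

Thinning: the bug reports that are routed to a specialist themselves form a Poisson process with rate 0.72 × 2.6 = 1.872 per day.
Over the interval, μ = 1.872 × 3 = 5.616 (a 3-day stretch = 3 days).
P(N = 3) = e^(−5.616) · 5.616^3/3! ≈ 0.1074.

0.1074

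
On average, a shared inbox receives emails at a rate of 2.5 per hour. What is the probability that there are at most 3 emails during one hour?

With mean μ = 2.5 per hour,
P(N ≤ 3) = Σ_{j=0}^{3} e^(−μ) μ^j/j! ≈ 0.7576.

0.7576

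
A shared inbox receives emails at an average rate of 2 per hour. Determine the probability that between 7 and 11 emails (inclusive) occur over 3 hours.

Over the interval, μ = 2 × 3 = 6 (3 hours).
P(7 ≤ N ≤ 11) = Σ_{j=7}^{11} e^(−6) · 6^j/j! ≈ 0.3736.

0.3736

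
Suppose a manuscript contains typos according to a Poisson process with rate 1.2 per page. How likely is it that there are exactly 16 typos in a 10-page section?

0.0543

Over the interval, μ = 1.2 × 10 = 12 (a 10-page section = 10 pages).
P(N = 16) = e^(−μ) μ^16/16! = e^(−12) · 12^16/20922789888000 ≈ 0.0543.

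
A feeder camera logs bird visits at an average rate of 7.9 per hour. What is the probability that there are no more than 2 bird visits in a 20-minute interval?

Over the interval, μ = 7.9 × 1/3 ≈ 2.63333 (a 20-minute interval = 1/3 hours).
P(N ≤ 2) = Σ_{j=0}^{2} e^(−μ) μ^j/j! ≈ 0.5101.

0.5101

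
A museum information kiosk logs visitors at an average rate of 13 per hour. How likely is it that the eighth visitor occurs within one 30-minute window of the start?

Over the interval, μ = 13 × 0.5 = 6.5 (a 30-minute window = 0.5 hours).
The eighth arrival falls in the interval iff at least 8 events occur there: P(S_8 ≤ t) = P(N ≥ 8) = 1 − P(N ≤ 7) ≈ 0.3272.

0.3272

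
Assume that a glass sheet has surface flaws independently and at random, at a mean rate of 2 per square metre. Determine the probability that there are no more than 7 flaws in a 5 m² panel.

Over the interval, μ = 2 × 5 = 10 (a 5 m² panel = 5 square metres).
P(N ≤ 7) = Σ_{j=0}^{7} e^(−μ) μ^j/j! ≈ 0.2202.

0.2202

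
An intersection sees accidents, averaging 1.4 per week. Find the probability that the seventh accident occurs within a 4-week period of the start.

0.3297

Over the interval, μ = 1.4 × 4 = 5.6 (a 4-week period = 4 weeks).
The seventh arrival falls in the interval iff at least 7 events occur there: P(S_7 ≤ t) = P(N ≥ 7) = 1 − P(N ≤ 6) ≈ 0.3297.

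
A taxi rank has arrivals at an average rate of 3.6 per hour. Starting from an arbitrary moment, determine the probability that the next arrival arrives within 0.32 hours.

Inter-arrival times are exponential with rate λ = 3.6 per hour.
P(T ≤ 0.32) = 1 − e^(−λt) = 1 − e^(−3.6 × 0.32) = 1 − e^(−1.152) ≈ 0.6840.

0.6840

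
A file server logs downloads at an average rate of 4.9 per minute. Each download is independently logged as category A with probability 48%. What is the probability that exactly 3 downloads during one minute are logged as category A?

Thinning: the downloads that are logged as category A themselves form a Poisson process with rate 0.48 × 4.9 = 2.352 per minute.
So μ = 2.352.
P(N = 3) = e^(−2.352) · 2.352^3/3! ≈ 0.2064.

0.2064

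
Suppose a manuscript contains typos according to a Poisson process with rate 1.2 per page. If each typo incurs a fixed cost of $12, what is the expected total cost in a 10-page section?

E[N] = 1.2 × 10 = 12 (a 10-page section = 10 pages); E[cost] = 12 × $12 = $144.

$144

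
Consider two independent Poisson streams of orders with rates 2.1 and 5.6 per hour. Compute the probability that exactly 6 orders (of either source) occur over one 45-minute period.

Independent Poisson processes superpose: combined rate λ = 2.1 + 5.6 = 7.7 per hour.
Over the interval, μ = 7.7 × 0.75 = 5.775 (a 45-minute period = 0.75 hours).
P(N = 6) = e^(−5.775) · 5.775^6/6! ≈ 0.1599.

0.1599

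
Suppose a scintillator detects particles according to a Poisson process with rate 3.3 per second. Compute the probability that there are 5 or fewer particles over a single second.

With mean μ = 3.3 per second,
P(N ≤ 5) = Σ_{j=0}^{5} e^(−μ) μ^j/j! ≈ 0.8829.

0.8829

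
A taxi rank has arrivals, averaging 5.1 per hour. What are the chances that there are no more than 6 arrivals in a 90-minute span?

0.3580

Over the interval, μ = 5.1 × 1.5 = 7.65 (a 90-minute span = 1.5 hours).
P(N ≤ 6) = Σ_{j=0}^{6} e^(−μ) μ^j/j! ≈ 0.3580.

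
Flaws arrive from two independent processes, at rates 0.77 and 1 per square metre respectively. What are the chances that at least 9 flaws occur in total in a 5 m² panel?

Independent Poisson processes superpose: combined rate λ = 0.77 + 1 = 1.77 per square metre.
Over the interval, μ = 1.77 × 5 = 8.85 (a 5 m² panel = 5 square metres).
P(N ≥ 9) = 1 − P(N ≤ 8) ≈ 0.5244.

0.5244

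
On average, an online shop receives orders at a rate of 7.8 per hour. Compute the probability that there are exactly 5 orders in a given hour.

With mean μ = 7.8 per hour,
P(N = 5) = e^(−μ) μ^5/5! = e^(−7.8) · 7.8^5/120 ≈ 0.0986.

0.0986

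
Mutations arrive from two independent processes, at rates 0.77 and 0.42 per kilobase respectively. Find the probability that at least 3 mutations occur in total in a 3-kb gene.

0.6919

Independent Poisson processes superpose: combined rate λ = 0.77 + 0.42 = 1.19 per kilobase.
Over the interval, μ = 1.19 × 3 = 3.57 (a 3-kb gene = 3 kilobases).
P(N ≥ 3) = 1 − P(N ≤ 2) ≈ 0.6919.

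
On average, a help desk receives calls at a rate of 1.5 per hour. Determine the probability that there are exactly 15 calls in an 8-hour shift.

Over the interval, μ = 1.5 × 8 = 12 (an 8-hour shift = 8 hours).
P(N = 15) = e^(−μ) μ^15/15! = e^(−12) · 12^15/1307674368000 ≈ 0.0724.

0.0724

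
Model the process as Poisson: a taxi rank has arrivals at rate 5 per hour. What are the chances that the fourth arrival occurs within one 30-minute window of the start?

Over the interval, μ = 5 × 0.5 = 2.5 (a 30-minute window = 0.5 hours).
The fourth arrival falls in the interval iff at least 4 events occur there: P(S_4 ≤ t) = P(N ≥ 4) = 1 − P(N ≤ 3) ≈ 0.2424.

0.2424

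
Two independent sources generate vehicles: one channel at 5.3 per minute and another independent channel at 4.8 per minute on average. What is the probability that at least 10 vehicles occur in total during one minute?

Independent Poisson processes superpose: combined rate λ = 5.3 + 4.8 = 10.1 per minute.
So μ = 10.1.
P(N ≥ 10) = 1 − P(N ≤ 9) ≈ 0.5545.

0.5545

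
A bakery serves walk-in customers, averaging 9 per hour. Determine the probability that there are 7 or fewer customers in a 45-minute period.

Over the interval, μ = 9 × 0.75 = 6.75 (a 45-minute period = 0.75 hours).
P(N ≤ 7) = Σ_{j=0}^{7} e^(−μ) μ^j/j! ≈ 0.6359.

0.6359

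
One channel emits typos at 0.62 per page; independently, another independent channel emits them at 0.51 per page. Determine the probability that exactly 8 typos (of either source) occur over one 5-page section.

0.0906

Independent Poisson processes superpose: combined rate λ = 0.62 + 0.51 = 1.13 per page.
Over the interval, μ = 1.13 × 5 = 5.65 (a 5-page section = 5 pages).
P(N = 8) = e^(−5.65) · 5.65^8/8! ≈ 0.0906.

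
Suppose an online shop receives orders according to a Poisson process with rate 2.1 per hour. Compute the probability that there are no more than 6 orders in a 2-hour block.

0.8675

Over the interval, μ = 2.1 × 2 = 4.2 (a 2-hour block = 2 hours).
P(N ≤ 6) = Σ_{j=0}^{6} e^(−μ) μ^j/j! ≈ 0.8675.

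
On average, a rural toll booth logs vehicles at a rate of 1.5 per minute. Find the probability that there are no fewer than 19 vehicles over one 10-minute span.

0.1805

Over the interval, μ = 1.5 × 10 = 15 (a 10-minute span = 10 minutes).
P(N ≥ 19) = 1 − P(N ≤ 18) = 1 − Σ_{j=0}^{18} e^(−μ) μ^j/j! ≈ 0.1805.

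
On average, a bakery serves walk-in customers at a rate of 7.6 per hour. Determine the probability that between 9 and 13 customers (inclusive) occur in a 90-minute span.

0.5446

Over the interval, μ = 7.6 × 1.5 = 11.4 (a 90-minute span = 1.5 hours).
P(9 ≤ N ≤ 13) = Σ_{j=9}^{13} e^(−11.4) · 11.4^j/j! ≈ 0.5446.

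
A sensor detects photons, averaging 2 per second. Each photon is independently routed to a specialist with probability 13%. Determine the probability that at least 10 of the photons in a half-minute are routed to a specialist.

Thinning: the photons that are routed to a specialist themselves form a Poisson process with rate 0.13 × 2 = 0.26 per second.
Over the interval, μ = 0.26 × 30 = 7.8 (a half-minute = 30 seconds).
P(N ≥ 10) = 1 − P(N ≤ 9) ≈ 0.2589.

0.2589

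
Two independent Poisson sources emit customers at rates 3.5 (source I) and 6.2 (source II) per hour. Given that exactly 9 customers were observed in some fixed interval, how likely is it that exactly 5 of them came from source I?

Given the total, each event is independently from source I with probability p = λ_I/(λ_I+λ_II) = 3.5/9.7 ≈ 0.3608.
So K ~ Binomial(9, 3.5/9.7): P(K = 5) = C(9,5) · (3.5/9.7)^5 · (6.2/9.7)^4 ≈ 0.1286.

0.1286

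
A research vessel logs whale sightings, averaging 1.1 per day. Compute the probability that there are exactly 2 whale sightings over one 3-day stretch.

Over the interval, μ = 1.1 × 3 = 3.3 (a 3-day stretch = 3 days).
P(N = 2) = e^(−μ) μ^2/2! = e^(−3.3) · 3.3^2/2 ≈ 0.2008.

0.2008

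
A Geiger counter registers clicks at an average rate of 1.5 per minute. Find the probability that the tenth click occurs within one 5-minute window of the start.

Over the interval, μ = 1.5 × 5 = 7.5 (a 5-minute window = 5 minutes).
The tenth arrival falls in the interval iff at least 10 events occur there: P(S_10 ≤ t) = P(N ≥ 10) = 1 − P(N ≤ 9) ≈ 0.2236.

0.2236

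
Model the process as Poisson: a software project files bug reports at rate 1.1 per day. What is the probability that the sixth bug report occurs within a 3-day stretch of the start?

0.1171

Over the interval, μ = 1.1 × 3 = 3.3 (a 3-day stretch = 3 days).
The sixth arrival falls in the interval iff at least 6 events occur there: P(S_6 ≤ t) = P(N ≥ 6) = 1 − P(N ≤ 5) ≈ 0.1171.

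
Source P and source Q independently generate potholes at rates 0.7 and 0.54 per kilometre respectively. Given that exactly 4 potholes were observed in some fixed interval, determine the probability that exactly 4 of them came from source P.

0.1016

Given the total, each event is independently from source P with probability p = λ_P/(λ_P+λ_Q) = 0.7/1.24 ≈ 0.5645.
So K ~ Binomial(4, 0.7/1.24): P(K = 4) = C(4,4) · (0.7/1.24)^4 · (0.54/1.24)^0 ≈ 0.1016.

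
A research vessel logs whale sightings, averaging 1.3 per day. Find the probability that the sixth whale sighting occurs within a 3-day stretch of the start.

Over the interval, μ = 1.3 × 3 = 3.9 (a 3-day stretch = 3 days).
The sixth arrival falls in the interval iff at least 6 events occur there: P(S_6 ≤ t) = P(N ≥ 6) = 1 − P(N ≤ 5) ≈ 0.1994.

0.1994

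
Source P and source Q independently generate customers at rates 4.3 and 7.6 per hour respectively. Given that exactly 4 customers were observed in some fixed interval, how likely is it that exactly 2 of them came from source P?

0.3195

Given the total, each event is independently from source P with probability p = λ_P/(λ_P+λ_Q) = 4.3/11.9 ≈ 0.3613.
So K ~ Binomial(4, 4.3/11.9): P(K = 2) = C(4,2) · (4.3/11.9)^2 · (7.6/11.9)^2 ≈ 0.3195.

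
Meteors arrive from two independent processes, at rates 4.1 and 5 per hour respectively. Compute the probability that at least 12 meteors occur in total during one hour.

Independent Poisson processes superpose: combined rate λ = 4.1 + 5 = 9.1 per hour.
So μ = 9.1.
P(N ≥ 12) = 1 − P(N ≤ 11) ≈ 0.2068.

0.2068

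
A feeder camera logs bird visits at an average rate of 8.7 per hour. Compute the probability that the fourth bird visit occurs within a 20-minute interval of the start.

Over the interval, μ = 8.7 × 1/3 = 2.9 (a 20-minute interval = 1/3 hours).
The fourth arrival falls in the interval iff at least 4 events occur there: P(S_4 ≤ t) = P(N ≥ 4) = 1 − P(N ≤ 3) ≈ 0.3304.

0.3304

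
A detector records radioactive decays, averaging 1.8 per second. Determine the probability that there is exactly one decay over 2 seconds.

Over the interval, μ = 1.8 × 2 = 3.6 (2 seconds).
P(N = 1) = e^(−μ) μ^1/1! = e^(−3.6) · 3.6^1/1 ≈ 0.0984.

0.0984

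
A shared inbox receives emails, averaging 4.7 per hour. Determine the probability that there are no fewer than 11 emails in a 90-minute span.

0.1021

Over the interval, μ = 4.7 × 1.5 = 7.05 (a 90-minute span = 1.5 hours).
P(N ≥ 11) = 1 − P(N ≤ 10) = 1 − Σ_{j=0}^{10} e^(−μ) μ^j/j! ≈ 0.1021.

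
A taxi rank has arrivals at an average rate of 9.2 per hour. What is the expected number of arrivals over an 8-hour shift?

73.6

E[N] = λt = 9.2 × 8 = 73.6 (an 8-hour shift = 8 hours).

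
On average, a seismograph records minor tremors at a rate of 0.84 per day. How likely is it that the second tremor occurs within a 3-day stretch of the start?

Over the interval, μ = 0.84 × 3 = 2.52 (a 3-day stretch = 3 days).
The second arrival falls in the interval iff at least 2 events occur there: P(S_2 ≤ t) = P(N ≥ 2) = 1 − P(N ≤ 1) ≈ 0.7168.

0.7168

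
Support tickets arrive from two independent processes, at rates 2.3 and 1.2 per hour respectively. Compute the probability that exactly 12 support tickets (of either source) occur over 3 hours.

0.1032

Independent Poisson processes superpose: combined rate λ = 2.3 + 1.2 = 3.5 per hour.
Over the interval, μ = 3.5 × 3 = 10.5 (3 hours).
P(N = 12) = e^(−10.5) · 10.5^12/12! ≈ 0.1032.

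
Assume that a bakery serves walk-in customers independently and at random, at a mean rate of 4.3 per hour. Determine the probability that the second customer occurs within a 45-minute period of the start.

Over the interval, μ = 4.3 × 0.75 = 3.225 (a 45-minute period = 0.75 hours).
The second arrival falls in the interval iff at least 2 events occur there: P(S_2 ≤ t) = P(N ≥ 2) = 1 − P(N ≤ 1) ≈ 0.8320.

0.8320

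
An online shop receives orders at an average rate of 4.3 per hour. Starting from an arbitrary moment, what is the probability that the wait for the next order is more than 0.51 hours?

0.1116

The wait for the next event is exponential with rate λ = 4.3 per hour.
P(T > 0.51) = e^(−λt) = e^(−4.3 × 0.51) = e^(−2.193) ≈ 0.1116.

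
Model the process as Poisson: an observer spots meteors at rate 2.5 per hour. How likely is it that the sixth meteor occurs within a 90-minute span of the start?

0.1771

Over the interval, μ = 2.5 × 1.5 = 3.75 (a 90-minute span = 1.5 hours).
The sixth arrival falls in the interval iff at least 6 events occur there: P(S_6 ≤ t) = P(N ≥ 6) = 1 − P(N ≤ 5) ≈ 0.1771.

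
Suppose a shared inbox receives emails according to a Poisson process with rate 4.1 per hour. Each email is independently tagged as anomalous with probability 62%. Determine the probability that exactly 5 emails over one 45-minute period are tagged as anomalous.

0.0312

Thinning: the emails that are tagged as anomalous themselves form a Poisson process with rate 0.62 × 4.1 = 2.542 per hour.
Over the interval, μ = 2.542 × 0.75 = 1.9065 (a 45-minute period = 0.75 hours).
P(N = 5) = e^(−1.9065) · 1.9065^5/5! ≈ 0.0312.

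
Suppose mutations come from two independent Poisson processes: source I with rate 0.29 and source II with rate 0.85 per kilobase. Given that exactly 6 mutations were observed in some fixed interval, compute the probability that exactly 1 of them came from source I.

0.3517

Given the total, each event is independently from source I with probability p = λ_I/(λ_I+λ_II) = 0.29/1.14 ≈ 0.2544.
So K ~ Binomial(6, 0.29/1.14): P(K = 1) = C(6,1) · (0.29/1.14)^1 · (0.85/1.14)^5 ≈ 0.3517.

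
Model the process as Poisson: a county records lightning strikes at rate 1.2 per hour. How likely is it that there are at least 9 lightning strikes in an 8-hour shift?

Over the interval, μ = 1.2 × 8 = 9.6 (an 8-hour shift = 8 hours).
P(N ≥ 9) = 1 − P(N ≤ 8) = 1 − Σ_{j=0}^{8} e^(−μ) μ^j/j! ≈ 0.6204.

0.6204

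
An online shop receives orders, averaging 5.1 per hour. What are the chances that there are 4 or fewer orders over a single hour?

With mean μ = 5.1 per hour,
P(N ≤ 4) = Σ_{j=0}^{4} e^(−μ) μ^j/j! ≈ 0.4231.

0.4231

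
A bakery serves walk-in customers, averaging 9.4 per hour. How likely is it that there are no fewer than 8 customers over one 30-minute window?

Over the interval, μ = 9.4 × 0.5 = 4.7 (a 30-minute window = 0.5 hours).
P(N ≥ 8) = 1 − P(N ≤ 7) = 1 − Σ_{j=0}^{7} e^(−μ) μ^j/j! ≈ 0.1040.

0.1040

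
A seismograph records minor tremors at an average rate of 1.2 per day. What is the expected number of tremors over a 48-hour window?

E[N] = λt = 1.2 × 2 = 2.4 (a 48-hour window = 2 days).

2.4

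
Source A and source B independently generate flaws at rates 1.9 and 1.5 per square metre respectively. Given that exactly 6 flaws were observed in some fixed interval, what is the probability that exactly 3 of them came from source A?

Given the total, each event is independently from source A with probability p = λ_A/(λ_A+λ_B) = 1.9/3.4 ≈ 0.5588.
So K ~ Binomial(6, 1.9/3.4): P(K = 3) = C(6,3) · (1.9/3.4)^3 · (1.5/3.4)^3 ≈ 0.2997.

0.2997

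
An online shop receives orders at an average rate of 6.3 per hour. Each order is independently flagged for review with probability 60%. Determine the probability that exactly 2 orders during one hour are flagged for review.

0.1630

Thinning: the orders that are flagged for review themselves form a Poisson process with rate 0.6 × 6.3 = 3.78 per hour.
So μ = 3.78.
P(N = 2) = e^(−3.78) · 3.78^2/2! ≈ 0.1630.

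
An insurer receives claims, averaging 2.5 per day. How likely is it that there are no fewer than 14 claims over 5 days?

Over the interval, μ = 2.5 × 5 = 12.5 (5 days).
P(N ≥ 14) = 1 − P(N ≤ 13) = 1 − Σ_{j=0}^{13} e^(−μ) μ^j/j! ≈ 0.3722.

0.3722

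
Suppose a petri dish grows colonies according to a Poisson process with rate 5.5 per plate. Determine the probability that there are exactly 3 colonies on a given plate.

With mean μ = 5.5 per plate,
P(N = 3) = e^(−μ) μ^3/3! = e^(−5.5) · 5.5^3/6 ≈ 0.1133.

0.1133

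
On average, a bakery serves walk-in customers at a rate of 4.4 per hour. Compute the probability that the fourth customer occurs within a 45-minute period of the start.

0.4197

Over the interval, μ = 4.4 × 0.75 = 3.3 (a 45-minute period = 0.75 hours).
The fourth arrival falls in the interval iff at least 4 events occur there: P(S_4 ≤ t) = P(N ≥ 4) = 1 − P(N ≤ 3) ≈ 0.4197.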